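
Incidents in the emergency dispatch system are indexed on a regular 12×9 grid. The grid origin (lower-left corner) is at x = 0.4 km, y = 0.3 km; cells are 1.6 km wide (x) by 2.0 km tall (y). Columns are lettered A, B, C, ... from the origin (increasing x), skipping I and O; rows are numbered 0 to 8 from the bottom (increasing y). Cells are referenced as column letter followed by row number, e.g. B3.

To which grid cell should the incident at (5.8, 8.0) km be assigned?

Column index: ⌊(5.8 − 0.4) / 1.6⌋ = ⌊3.375⌋ = 3 → column D
Row offset from origin: ⌊(8.0 − 0.3) / 2.0⌋ = ⌊3.850⌋ = 3 → row 3

D3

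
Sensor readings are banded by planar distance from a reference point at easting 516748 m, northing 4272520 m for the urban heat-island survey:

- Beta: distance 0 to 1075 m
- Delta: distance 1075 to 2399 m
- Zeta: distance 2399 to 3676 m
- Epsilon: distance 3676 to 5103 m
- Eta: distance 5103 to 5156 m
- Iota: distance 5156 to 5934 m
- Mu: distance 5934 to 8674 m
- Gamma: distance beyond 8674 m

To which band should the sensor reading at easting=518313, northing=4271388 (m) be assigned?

Distance = √((518313−516748)² + (4271388−4272520)²) = √(2449225.000 + 1281424.000) = 1931.489 m.
1075 ≤ 1931.489 < 2399 → Delta.

Delta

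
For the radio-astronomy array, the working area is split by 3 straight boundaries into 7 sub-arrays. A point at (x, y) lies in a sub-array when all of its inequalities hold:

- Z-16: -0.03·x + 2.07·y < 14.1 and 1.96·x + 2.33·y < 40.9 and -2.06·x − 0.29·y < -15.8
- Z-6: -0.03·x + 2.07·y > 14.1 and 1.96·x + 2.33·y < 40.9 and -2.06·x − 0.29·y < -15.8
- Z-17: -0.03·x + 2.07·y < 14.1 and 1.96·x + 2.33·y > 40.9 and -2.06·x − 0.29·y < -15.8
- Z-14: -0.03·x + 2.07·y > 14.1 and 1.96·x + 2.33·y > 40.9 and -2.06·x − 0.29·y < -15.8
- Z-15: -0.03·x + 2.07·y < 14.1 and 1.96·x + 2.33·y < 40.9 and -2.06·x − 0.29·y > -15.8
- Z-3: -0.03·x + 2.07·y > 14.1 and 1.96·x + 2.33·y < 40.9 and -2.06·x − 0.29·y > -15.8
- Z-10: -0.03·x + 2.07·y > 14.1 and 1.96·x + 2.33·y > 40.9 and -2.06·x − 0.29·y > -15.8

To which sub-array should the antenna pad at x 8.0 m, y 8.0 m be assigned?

-0.03·8.0 + 2.07·8.0 = 16.320, which is > 14.1
1.96·8.0 + 2.33·8.0 = 34.320, which is < 40.9
-2.06·8.0 − 0.29·8.0 = -18.800, which is < -15.8
This sign pattern matches Z-6.

Z-6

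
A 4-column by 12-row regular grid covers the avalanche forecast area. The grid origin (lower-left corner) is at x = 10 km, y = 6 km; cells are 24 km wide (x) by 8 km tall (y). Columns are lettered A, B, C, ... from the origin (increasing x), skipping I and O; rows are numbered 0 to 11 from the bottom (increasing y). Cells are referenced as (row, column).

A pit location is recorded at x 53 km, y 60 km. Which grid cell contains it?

(6, B)

Column index: ⌊(53 − 10) / 24⌋ = ⌊1.792⌋ = 1 → column B
Row offset from origin: ⌊(60 − 6) / 8⌋ = ⌊6.750⌋ = 6 → row 6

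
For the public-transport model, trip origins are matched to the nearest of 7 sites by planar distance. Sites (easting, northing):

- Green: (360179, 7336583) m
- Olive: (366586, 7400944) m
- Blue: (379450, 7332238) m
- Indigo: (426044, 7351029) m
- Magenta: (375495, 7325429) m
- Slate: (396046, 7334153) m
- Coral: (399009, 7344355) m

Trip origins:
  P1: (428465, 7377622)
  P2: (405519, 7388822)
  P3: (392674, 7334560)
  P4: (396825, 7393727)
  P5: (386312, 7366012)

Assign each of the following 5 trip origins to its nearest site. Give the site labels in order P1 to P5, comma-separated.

P1 → Indigo (d²=713048890.00)
P2 → Olive (d²=1662721373.00)
P3 → Slate (d²=11536033.00)
P4 → Olive (d²=966482210.00)
P5 → Coral (d²=630239458.00)

Indigo, Olive, Slate, Olive, Coral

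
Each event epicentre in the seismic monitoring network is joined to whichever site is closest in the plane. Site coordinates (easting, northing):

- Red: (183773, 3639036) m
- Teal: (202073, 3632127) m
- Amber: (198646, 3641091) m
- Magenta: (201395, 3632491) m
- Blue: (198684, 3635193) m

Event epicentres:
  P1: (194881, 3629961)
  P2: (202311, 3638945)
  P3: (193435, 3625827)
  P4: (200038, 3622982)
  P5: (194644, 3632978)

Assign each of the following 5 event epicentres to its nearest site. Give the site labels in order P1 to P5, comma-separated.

Blue, Amber, Magenta, Teal, Blue

P1 → Blue (d²=41836633.00)
P2 → Amber (d²=18037541.00)
P3 → Magenta (d²=107770496.00)
P4 → Teal (d²=87772250.00)
P5 → Blue (d²=21227825.00)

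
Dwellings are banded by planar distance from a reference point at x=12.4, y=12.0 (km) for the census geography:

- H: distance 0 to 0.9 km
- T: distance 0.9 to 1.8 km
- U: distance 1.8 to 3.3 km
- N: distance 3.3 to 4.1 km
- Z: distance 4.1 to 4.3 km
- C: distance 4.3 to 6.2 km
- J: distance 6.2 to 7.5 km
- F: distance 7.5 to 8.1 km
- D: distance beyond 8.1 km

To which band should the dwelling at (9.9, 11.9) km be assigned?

Distance = √((9.9−12.4)² + (11.9−12.0)²) = √(6.250 + 0.010) = 2.502 km.
1.8 ≤ 2.502 < 3.3 → U.

U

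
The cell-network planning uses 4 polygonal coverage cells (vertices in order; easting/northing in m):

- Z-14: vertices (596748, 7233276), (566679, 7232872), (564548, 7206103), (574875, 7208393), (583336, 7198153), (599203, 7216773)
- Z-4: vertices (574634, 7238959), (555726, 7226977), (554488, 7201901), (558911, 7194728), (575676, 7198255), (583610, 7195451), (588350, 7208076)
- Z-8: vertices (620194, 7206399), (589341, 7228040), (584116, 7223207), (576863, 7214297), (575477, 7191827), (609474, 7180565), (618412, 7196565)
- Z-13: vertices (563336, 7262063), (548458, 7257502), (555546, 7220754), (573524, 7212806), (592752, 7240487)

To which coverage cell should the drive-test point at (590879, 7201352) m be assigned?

Z-8

Cast a ray rightward from (590879, 7201352). For each polygon, the edges (by vertex number in listed order) whose endpoints lie on opposite sides of northing = 7201352, where each meets that height, and whether that is right or left of the point:
Z-14: 4–5 at easting≈580692.8 (left), 5–6 at easting≈586062.0 (left) → 0 crossings.
Z-4: 3–4 at easting≈554826.5 (left), 6–7 at easting≈585825.5 (left) → 0 crossings.
Z-8: 4–5 at easting≈576064.5 (left), 7–1 at easting≈619279.4 (right) → 1 crossing.
Z-13: no edge straddles that height → 0 crossings.
Only Z-8 has an odd count, so the point is inside Z-8.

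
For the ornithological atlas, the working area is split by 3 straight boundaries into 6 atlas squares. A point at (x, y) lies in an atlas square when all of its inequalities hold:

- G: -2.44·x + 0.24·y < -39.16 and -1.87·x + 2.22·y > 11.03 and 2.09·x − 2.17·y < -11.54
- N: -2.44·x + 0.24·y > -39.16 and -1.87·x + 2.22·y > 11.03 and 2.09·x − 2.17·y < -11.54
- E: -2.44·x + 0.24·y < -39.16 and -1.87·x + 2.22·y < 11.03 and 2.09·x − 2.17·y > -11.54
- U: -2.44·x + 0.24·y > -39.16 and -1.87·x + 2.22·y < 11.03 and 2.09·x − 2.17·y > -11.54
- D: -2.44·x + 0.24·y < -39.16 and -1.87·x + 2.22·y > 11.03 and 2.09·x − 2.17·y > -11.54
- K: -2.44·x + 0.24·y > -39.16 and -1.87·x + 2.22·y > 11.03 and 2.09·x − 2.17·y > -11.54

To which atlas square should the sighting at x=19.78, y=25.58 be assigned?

-2.44·19.78 + 0.24·25.58 = -42.124, which is < -39.16
-1.87·19.78 + 2.22·25.58 = 19.799, which is > 11.03
2.09·19.78 − 2.17·25.58 = -14.168, which is < -11.54
This sign pattern matches G.

G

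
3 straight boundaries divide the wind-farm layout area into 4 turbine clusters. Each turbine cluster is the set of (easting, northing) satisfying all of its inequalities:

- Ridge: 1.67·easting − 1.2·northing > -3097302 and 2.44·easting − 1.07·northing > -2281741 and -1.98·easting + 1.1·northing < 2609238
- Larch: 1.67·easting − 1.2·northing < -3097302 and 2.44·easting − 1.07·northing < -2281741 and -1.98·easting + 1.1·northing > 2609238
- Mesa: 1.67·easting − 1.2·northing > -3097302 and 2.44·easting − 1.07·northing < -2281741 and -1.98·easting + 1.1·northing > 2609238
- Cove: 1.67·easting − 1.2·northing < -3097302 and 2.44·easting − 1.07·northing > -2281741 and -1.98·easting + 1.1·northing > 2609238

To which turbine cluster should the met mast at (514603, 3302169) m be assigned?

1.67·514603 − 1.2·3302169 = -3103215.790, which is < -3097302
2.44·514603 − 1.07·3302169 = -2277689.510, which is > -2281741
-1.98·514603 + 1.1·3302169 = 2613471.960, which is > 2609238
This sign pattern matches Cove.

Cove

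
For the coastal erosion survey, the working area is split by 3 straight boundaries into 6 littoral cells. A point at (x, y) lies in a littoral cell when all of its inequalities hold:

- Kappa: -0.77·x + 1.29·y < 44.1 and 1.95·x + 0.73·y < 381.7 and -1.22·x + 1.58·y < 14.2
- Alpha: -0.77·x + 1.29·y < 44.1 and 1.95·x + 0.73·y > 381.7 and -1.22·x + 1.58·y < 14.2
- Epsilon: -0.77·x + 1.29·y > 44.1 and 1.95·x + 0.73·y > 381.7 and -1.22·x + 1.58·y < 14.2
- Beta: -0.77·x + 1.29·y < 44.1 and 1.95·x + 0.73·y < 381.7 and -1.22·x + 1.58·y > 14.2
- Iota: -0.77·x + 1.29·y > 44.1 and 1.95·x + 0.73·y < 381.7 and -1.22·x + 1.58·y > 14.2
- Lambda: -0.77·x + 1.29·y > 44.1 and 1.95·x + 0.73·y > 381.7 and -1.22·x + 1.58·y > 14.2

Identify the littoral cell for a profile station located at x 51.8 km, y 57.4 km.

Beta

-0.77·51.8 + 1.29·57.4 = 34.160, which is < 44.1
1.95·51.8 + 0.73·57.4 = 142.912, which is < 381.7
-1.22·51.8 + 1.58·57.4 = 27.496, which is > 14.2
This sign pattern matches Beta.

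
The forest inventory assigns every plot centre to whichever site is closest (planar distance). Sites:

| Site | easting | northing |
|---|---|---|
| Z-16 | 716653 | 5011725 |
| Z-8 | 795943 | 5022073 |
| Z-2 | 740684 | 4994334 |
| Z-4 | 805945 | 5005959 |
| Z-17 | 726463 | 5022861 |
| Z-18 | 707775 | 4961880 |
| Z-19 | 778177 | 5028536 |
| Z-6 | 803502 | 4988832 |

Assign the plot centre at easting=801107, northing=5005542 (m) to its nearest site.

Z-4

Squared distances to each site:
Z-16: 7170707605.000; Z-8: 299940857.000; Z-2: 3776558193.000; Z-4: 23580133.000; Z-17: 5871674497.000; Z-18: 10617232468.000; Z-19: 1054508936.000; Z-6: 284960125.000.
Minimum at Z-4.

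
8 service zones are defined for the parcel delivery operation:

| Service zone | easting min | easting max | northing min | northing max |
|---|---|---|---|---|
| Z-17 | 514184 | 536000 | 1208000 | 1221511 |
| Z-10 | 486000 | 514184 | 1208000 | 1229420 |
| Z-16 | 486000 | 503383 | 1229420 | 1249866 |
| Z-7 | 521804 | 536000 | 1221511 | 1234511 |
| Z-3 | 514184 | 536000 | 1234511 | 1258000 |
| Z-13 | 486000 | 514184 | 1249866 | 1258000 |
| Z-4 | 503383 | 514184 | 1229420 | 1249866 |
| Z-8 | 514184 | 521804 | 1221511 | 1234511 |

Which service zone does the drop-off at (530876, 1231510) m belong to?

Z-7

The point has easting = 530876 and northing = 1231510.
Only Z-7 satisfies 521804 ≤ easting ≤ 536000 and 1221511 ≤ northing ≤ 1234511.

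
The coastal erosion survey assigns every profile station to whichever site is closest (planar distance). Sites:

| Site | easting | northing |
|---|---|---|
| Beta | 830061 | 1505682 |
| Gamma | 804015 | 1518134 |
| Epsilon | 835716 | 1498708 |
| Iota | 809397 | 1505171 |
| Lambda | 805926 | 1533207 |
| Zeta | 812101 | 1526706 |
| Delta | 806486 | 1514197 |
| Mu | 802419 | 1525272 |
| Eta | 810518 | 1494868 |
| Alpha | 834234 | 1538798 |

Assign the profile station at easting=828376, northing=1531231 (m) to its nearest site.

Squared distances to each site:
Beta: 655590626.000; Gamma: 764989730.000; Epsilon: 1111621129.000; Iota: 1039326041.000; Lambda: 507907076.000; Zeta: 285351250.000; Delta: 769329256.000; Mu: 709275530.000; Eta: 1641175933.000; Alpha: 91575653.000.
Minimum at Alpha.

Alpha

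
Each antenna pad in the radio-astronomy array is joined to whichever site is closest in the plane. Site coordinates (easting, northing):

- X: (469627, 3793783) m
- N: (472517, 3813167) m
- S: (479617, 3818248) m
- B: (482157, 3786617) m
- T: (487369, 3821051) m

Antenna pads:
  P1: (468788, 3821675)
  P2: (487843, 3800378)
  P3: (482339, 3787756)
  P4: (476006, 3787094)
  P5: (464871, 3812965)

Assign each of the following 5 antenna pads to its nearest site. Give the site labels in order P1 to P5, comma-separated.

N, B, B, B, N

P1 → N (d²=86291505.00)
P2 → B (d²=221695717.00)
P3 → B (d²=1330445.00)
P4 → B (d²=38062330.00)
P5 → N (d²=58502120.00)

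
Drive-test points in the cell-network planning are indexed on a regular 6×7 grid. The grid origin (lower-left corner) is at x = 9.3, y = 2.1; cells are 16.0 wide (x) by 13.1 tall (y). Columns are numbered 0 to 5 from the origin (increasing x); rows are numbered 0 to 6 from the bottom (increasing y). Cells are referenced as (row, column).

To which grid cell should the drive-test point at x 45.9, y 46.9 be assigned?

(3, 2)

Column index: ⌊(45.9 − 9.3) / 16.0⌋ = ⌊2.287⌋ = 2
Row offset from origin: ⌊(46.9 − 2.1) / 13.1⌋ = ⌊3.420⌋ = 3 → row 3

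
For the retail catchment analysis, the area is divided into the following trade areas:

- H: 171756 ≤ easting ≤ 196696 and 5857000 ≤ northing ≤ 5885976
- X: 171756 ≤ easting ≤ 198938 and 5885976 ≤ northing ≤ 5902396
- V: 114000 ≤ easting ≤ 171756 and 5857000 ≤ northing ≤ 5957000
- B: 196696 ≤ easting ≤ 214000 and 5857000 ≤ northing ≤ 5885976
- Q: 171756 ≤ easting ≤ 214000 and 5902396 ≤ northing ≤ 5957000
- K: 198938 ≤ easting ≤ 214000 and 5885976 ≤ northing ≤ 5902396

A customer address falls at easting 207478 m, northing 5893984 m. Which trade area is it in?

K

The point has easting = 207478 and northing = 5893984.
Only K satisfies 198938 ≤ easting ≤ 214000 and 5885976 ≤ northing ≤ 5902396.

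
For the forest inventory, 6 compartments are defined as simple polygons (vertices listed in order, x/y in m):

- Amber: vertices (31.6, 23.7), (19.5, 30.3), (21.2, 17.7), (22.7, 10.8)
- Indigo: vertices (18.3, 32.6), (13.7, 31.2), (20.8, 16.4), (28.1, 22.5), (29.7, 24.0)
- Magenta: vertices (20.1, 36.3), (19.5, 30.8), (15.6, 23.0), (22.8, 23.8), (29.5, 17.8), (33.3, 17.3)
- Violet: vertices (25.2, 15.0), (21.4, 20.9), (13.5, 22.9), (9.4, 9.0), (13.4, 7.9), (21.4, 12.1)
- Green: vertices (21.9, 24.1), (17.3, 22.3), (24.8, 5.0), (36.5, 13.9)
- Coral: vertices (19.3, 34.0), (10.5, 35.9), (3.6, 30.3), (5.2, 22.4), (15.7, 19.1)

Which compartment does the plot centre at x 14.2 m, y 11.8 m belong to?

Violet

Cast a ray rightward from (14.2, 11.8). For each polygon, the edges (by vertex number in listed order) whose endpoints lie on opposite sides of y = 11.8, where each meets that height, and whether that is right or left of the point:
Amber: 3–4 at x≈22.48 (right), 4–1 at x≈23.39 (right) → 2 crossings.
Indigo: no edge straddles that height → 0 crossings.
Magenta: no edge straddles that height → 0 crossings.
Violet: 3–4 at x≈10.23 (left), 5–6 at x≈20.83 (right) → 1 crossing.
Green: 2–3 at x≈21.85 (right), 3–4 at x≈33.74 (right) → 2 crossings.
Coral: no edge straddles that height → 0 crossings.
Only Violet has an odd count, so the point is inside Violet.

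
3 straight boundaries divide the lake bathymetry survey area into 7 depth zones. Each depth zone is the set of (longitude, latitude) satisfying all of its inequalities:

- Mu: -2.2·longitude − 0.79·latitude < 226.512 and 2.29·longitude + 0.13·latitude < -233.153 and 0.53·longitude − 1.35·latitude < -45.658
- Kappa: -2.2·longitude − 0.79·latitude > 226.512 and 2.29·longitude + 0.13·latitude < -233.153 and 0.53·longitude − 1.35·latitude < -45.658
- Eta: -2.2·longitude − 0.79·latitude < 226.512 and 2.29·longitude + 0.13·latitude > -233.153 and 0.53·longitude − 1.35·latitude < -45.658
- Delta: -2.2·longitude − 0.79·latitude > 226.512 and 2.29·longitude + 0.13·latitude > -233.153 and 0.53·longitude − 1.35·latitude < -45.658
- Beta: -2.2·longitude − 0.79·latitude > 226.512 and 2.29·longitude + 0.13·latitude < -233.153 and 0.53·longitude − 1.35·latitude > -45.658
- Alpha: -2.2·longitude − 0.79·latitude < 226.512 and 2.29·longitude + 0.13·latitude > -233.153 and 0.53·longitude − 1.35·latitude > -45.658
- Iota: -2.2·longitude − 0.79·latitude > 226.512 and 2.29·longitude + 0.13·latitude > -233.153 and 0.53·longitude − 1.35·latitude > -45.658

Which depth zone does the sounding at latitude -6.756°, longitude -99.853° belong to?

-2.2·-99.853 − 0.79·-6.756 = 225.014, which is < 226.512
2.29·-99.853 + 0.13·-6.756 = -229.542, which is > -233.153
0.53·-99.853 − 1.35·-6.756 = -43.801, which is > -45.658
This sign pattern matches Alpha.

Alpha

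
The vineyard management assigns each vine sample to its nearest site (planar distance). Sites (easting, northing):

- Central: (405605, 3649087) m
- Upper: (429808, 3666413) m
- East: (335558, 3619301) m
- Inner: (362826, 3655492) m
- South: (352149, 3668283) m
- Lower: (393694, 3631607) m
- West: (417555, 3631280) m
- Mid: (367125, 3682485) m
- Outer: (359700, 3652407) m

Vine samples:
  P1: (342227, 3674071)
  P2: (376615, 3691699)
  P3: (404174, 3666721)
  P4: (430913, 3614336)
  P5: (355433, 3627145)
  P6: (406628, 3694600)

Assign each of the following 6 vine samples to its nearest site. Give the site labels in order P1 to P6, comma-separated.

P1 → South (d²=131947028.00)
P2 → Mid (d²=174957896.00)
P3 → Central (d²=313005717.00)
P4 → West (d²=465535300.00)
P5 → East (d²=456543961.00)
P6 → Upper (d²=1331819369.00)

South, Mid, Central, West, East, Upper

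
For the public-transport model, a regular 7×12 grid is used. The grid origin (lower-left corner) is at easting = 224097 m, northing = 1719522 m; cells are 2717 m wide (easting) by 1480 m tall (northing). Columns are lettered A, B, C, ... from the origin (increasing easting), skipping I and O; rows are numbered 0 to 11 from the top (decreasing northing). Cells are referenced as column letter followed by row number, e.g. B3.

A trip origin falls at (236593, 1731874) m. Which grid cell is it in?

E3

Column index: ⌊(236593 − 224097) / 2717⌋ = ⌊4.599⌋ = 4 → column E
Row offset from origin: ⌊(1731874 − 1719522) / 1480⌋ = ⌊8.346⌋ = 8 → row 3 (counted from top)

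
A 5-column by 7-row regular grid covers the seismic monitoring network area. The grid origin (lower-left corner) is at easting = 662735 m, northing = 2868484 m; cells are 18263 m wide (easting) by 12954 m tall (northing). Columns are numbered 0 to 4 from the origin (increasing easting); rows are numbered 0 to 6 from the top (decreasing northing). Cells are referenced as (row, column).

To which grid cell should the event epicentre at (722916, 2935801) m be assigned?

(1, 3)

Column index: ⌊(722916 − 662735) / 18263⌋ = ⌊3.295⌋ = 3
Row offset from origin: ⌊(2935801 − 2868484) / 12954⌋ = ⌊5.197⌋ = 5 → row 1 (counted from top)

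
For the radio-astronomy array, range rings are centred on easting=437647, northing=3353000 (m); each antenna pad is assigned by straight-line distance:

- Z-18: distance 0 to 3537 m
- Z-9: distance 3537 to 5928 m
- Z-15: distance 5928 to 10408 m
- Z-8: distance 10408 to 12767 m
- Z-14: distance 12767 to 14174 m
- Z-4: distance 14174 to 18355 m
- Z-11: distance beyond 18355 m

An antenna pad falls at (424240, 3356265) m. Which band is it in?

Z-14

Distance = √((424240−437647)² + (3356265−3353000)²) = √(179747649.000 + 10660225.000) = 13798.836 m.
12767 ≤ 13798.836 < 14174 → Z-14.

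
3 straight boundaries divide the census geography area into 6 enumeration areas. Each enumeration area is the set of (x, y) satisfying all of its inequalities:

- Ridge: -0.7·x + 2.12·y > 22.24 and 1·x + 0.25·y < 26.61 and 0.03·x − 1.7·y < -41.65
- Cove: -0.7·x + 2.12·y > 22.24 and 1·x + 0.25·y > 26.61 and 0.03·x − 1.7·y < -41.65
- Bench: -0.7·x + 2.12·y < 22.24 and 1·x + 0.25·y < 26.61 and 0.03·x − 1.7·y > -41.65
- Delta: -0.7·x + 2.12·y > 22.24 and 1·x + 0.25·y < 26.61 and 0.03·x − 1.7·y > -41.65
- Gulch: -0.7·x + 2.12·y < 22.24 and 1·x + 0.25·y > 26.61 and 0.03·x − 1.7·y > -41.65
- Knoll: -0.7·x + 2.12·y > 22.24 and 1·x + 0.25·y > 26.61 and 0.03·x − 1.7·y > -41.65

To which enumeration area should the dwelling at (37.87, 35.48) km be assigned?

Cove

-0.7·37.87 + 2.12·35.48 = 48.709, which is > 22.24
1·37.87 + 0.25·35.48 = 46.740, which is > 26.61
0.03·37.87 − 1.7·35.48 = -59.180, which is < -41.65
This sign pattern matches Cove.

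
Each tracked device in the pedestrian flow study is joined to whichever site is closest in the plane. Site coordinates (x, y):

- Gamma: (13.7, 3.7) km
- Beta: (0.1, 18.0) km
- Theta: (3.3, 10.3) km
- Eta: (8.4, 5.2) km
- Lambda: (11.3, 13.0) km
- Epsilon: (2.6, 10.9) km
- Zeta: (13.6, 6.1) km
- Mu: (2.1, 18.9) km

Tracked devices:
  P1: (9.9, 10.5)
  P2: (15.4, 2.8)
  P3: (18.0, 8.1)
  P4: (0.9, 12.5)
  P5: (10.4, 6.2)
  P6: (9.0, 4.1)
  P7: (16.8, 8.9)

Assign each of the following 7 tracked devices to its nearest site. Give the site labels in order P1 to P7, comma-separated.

P1 → Lambda (d²=8.21)
P2 → Gamma (d²=3.70)
P3 → Zeta (d²=23.36)
P4 → Epsilon (d²=5.45)
P5 → Eta (d²=5.00)
P6 → Eta (d²=1.57)
P7 → Zeta (d²=18.08)

Lambda, Gamma, Zeta, Epsilon, Eta, Eta, Zeta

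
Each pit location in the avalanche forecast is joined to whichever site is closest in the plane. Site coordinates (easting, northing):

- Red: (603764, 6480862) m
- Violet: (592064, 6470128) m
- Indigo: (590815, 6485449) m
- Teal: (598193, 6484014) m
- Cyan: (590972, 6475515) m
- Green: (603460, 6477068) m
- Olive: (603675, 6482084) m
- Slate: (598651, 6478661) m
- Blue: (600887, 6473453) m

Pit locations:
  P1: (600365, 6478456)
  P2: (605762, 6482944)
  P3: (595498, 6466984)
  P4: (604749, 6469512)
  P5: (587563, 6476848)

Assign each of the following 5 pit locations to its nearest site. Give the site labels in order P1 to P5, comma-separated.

Slate, Olive, Violet, Blue, Cyan

P1 → Slate (d²=2979821.00)
P2 → Olive (d²=5095169.00)
P3 → Violet (d²=21677092.00)
P4 → Blue (d²=30446525.00)
P5 → Cyan (d²=13398170.00)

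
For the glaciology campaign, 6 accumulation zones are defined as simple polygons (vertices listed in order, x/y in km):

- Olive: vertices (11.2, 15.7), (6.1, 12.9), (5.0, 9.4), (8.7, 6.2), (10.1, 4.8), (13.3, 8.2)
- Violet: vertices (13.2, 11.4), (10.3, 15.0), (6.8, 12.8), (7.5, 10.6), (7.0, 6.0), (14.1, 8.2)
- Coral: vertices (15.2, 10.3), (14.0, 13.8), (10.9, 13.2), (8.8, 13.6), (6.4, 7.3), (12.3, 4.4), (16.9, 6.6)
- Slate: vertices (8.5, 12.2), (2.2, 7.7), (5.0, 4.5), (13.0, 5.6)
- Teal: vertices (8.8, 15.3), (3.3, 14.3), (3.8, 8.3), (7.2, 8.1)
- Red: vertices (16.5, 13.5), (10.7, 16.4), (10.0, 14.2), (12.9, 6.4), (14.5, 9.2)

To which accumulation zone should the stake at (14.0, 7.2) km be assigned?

Cast a ray rightward from (14.0, 7.2). For each polygon, the edges (by vertex number in listed order) whose endpoints lie on opposite sides of y = 7.2, where each meets that height, and whether that is right or left of the point:
Olive: 3–4 at x≈7.54 (left), 5–6 at x≈12.36 (left) → 0 crossings.
Violet: 4–5 at x≈7.13 (left), 5–6 at x≈10.87 (left) → 0 crossings.
Coral: 5–6 at x≈6.60 (left), 7–1 at x≈16.62 (right) → 1 crossing.
Slate: 2–3 at x≈2.64 (left), 4–1 at x≈11.91 (left) → 0 crossings.
Teal: no edge straddles that height → 0 crossings.
Red: 3–4 at x≈12.60 (left), 4–5 at x≈13.36 (left) → 0 crossings.
Only Coral has an odd count, so the point is inside Coral.

Coral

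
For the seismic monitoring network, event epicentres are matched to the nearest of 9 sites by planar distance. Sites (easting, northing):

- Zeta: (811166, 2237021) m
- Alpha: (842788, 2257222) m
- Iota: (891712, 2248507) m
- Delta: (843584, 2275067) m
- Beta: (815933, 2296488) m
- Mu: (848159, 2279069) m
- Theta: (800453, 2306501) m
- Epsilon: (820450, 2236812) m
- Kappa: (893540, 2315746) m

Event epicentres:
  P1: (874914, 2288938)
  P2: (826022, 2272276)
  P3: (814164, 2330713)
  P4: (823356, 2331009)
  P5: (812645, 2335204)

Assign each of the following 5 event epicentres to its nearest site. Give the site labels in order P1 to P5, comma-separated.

Mu, Delta, Theta, Theta, Theta

P1 → Mu (d²=813227186.00)
P2 → Delta (d²=316213525.00)
P3 → Theta (d²=774212465.00)
P4 → Theta (d²=1125189473.00)
P5 → Theta (d²=972507073.00)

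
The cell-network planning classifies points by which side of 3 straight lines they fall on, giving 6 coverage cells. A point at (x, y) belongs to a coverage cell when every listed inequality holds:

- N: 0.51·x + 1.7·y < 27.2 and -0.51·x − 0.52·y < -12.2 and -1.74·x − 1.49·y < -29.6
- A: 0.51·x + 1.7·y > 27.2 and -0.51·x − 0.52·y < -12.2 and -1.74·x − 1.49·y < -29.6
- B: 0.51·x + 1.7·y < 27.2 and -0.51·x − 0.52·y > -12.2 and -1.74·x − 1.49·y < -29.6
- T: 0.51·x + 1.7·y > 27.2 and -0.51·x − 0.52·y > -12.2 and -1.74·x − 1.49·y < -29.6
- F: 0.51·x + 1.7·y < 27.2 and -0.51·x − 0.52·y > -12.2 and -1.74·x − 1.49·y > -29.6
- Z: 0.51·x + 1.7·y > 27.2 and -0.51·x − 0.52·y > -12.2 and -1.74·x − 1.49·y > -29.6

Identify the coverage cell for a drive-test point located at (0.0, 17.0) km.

Z

0.51·0.0 + 1.7·17.0 = 28.900, which is > 27.2
-0.51·0.0 − 0.52·17.0 = -8.840, which is > -12.2
-1.74·0.0 − 1.49·17.0 = -25.330, which is > -29.6
This sign pattern matches Z.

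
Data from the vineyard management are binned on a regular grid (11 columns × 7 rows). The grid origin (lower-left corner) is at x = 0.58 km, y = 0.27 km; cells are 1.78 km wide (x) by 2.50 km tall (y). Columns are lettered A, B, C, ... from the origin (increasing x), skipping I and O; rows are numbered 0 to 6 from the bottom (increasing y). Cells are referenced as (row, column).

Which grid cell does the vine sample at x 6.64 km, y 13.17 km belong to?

Column index: ⌊(6.64 − 0.58) / 1.78⌋ = ⌊3.404⌋ = 3 → column D
Row offset from origin: ⌊(13.17 − 0.27) / 2.50⌋ = ⌊5.160⌋ = 5 → row 5

(5, D)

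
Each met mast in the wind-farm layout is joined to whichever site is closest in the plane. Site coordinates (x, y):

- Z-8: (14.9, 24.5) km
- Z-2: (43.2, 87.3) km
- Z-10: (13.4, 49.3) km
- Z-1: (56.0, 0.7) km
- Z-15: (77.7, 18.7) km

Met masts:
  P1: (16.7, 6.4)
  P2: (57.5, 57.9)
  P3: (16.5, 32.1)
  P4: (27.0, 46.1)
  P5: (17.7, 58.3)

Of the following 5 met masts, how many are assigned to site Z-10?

2

P1 → Z-8
P2 → Z-2
P3 → Z-8
P4 → Z-10
P5 → Z-10
2 of the 5 go to Z-10.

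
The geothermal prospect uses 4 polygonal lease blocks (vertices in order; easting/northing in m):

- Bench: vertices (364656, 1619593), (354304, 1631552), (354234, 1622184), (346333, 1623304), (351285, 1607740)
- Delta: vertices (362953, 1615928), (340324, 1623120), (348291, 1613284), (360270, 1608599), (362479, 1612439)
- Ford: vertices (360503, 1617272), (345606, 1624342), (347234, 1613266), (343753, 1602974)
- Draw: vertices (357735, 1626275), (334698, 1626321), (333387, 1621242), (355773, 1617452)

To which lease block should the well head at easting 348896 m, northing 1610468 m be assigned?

Cast a ray rightward from (348896, 1610468). For each polygon, the edges (by vertex number in listed order) whose endpoints lie on opposite sides of northing = 1610468, where each meets that height, and whether that is right or left of the point:
Bench: 4–5 at easting≈350417.0 (right), 5–1 at easting≈354362.4 (right) → 2 crossings.
Delta: 3–4 at easting≈355491.2 (right), 4–5 at easting≈361345.2 (right) → 2 crossings.
Ford: 3–4 at easting≈346287.6 (left), 4–1 at easting≈352532.2 (right) → 1 crossing.
Draw: no edge straddles that height → 0 crossings.
Only Ford has an odd count, so the point is inside Ford.

Ford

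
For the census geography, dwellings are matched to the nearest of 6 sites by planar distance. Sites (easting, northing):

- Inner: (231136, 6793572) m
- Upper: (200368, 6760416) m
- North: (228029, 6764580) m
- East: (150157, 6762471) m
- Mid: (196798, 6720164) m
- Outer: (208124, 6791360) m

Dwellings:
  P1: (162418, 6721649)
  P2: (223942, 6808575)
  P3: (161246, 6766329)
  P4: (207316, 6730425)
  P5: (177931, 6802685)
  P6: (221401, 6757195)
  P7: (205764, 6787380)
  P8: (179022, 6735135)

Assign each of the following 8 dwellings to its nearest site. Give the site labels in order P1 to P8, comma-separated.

Mid, Inner, East, Mid, Outer, North, Outer, Mid

P1 → Mid (d²=1184189625.00)
P2 → Inner (d²=276843645.00)
P3 → East (d²=137850085.00)
P4 → Mid (d²=215916445.00)
P5 → Outer (d²=1039872874.00)
P6 → North (d²=98468609.00)
P7 → Outer (d²=21410000.00)
P8 → Mid (d²=540117017.00)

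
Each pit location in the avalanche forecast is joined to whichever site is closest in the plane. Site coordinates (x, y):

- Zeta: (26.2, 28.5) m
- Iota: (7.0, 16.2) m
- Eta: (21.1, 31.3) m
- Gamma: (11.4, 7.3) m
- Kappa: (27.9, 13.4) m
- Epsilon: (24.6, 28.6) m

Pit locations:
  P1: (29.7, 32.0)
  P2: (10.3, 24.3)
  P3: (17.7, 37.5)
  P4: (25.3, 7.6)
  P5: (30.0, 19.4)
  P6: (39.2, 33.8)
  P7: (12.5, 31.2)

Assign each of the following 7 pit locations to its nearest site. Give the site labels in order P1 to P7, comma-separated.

Zeta, Iota, Eta, Kappa, Kappa, Zeta, Eta

P1 → Zeta (d²=24.50)
P2 → Iota (d²=76.50)
P3 → Eta (d²=50.00)
P4 → Kappa (d²=40.40)
P5 → Kappa (d²=40.41)
P6 → Zeta (d²=197.09)
P7 → Eta (d²=73.97)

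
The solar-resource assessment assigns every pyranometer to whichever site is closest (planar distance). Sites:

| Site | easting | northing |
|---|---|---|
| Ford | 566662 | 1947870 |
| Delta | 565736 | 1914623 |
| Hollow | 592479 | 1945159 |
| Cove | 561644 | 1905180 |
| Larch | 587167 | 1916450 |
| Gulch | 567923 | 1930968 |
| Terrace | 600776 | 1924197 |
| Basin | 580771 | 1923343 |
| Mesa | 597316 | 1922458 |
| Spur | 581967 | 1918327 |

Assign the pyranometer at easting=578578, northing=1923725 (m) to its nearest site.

Basin

Squared distances to each site:
Ford: 724972081.000; Delta: 247763368.000; Hollow: 652654157.000; Cove: 630677381.000; Larch: 126696546.000; Gulch: 165990074.000; Terrace: 492973988.000; Basin: 4955173.000; Mesa: 352717933.000; Spur: 40623725.000.
Minimum at Basin.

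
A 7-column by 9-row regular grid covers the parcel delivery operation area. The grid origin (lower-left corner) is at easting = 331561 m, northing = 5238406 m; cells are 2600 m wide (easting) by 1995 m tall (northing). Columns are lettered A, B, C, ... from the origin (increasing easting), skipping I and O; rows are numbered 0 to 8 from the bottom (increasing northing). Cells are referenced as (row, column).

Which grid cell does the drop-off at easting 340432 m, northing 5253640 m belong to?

Column index: ⌊(340432 − 331561) / 2600⌋ = ⌊3.412⌋ = 3 → column D
Row offset from origin: ⌊(5253640 − 5238406) / 1995⌋ = ⌊7.636⌋ = 7 → row 7

(7, D)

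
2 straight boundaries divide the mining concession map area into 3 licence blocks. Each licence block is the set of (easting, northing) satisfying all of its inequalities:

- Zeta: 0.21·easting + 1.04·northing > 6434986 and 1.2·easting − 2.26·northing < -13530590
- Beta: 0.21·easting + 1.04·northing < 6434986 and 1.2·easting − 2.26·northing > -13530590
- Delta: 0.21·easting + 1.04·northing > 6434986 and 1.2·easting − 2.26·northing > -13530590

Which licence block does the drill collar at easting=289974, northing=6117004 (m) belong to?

0.21·289974 + 1.04·6117004 = 6422578.700, which is < 6434986
1.2·289974 − 2.26·6117004 = -13476460.240, which is > -13530590
This sign pattern matches Beta.

Beta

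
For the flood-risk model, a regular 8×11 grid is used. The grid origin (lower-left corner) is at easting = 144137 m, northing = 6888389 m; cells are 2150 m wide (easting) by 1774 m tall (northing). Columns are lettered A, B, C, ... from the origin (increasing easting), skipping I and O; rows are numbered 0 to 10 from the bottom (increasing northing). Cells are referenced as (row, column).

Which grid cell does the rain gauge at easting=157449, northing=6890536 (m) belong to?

Column index: ⌊(157449 − 144137) / 2150⌋ = ⌊6.192⌋ = 6 → column G
Row offset from origin: ⌊(6890536 − 6888389) / 1774⌋ = ⌊1.210⌋ = 1 → row 1

(1, G)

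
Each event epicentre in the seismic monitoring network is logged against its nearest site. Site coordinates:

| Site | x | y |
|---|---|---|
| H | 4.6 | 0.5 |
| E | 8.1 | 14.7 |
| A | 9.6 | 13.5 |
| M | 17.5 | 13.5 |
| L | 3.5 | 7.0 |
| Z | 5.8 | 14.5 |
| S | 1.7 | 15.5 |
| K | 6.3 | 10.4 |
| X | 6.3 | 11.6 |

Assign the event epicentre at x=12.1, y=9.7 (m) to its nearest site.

Squared distances to each site:
H: 140.890; E: 41.000; A: 20.690; M: 43.600; L: 81.250; Z: 62.730; S: 141.800; K: 34.130; X: 37.250.
Minimum at A.

A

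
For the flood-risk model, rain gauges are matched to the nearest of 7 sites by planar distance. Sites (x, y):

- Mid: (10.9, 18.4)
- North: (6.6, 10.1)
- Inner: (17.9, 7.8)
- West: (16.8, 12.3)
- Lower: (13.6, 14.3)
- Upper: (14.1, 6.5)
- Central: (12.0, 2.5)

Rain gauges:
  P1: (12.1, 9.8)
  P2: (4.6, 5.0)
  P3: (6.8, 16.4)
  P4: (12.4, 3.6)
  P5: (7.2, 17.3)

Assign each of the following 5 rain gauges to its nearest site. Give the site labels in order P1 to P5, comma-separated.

P1 → Upper (d²=14.89)
P2 → North (d²=30.01)
P3 → Mid (d²=20.81)
P4 → Central (d²=1.37)
P5 → Mid (d²=14.90)

Upper, North, Mid, Central, Mid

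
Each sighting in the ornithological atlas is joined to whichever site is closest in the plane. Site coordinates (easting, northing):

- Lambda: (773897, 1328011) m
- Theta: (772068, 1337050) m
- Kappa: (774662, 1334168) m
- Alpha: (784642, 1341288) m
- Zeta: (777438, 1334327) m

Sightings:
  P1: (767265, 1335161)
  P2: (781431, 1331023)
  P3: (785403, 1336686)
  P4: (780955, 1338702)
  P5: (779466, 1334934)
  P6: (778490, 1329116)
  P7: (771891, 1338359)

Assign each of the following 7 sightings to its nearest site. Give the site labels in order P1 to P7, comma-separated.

Theta, Zeta, Alpha, Alpha, Zeta, Lambda, Theta

P1 → Theta (d²=26637130.00)
P2 → Zeta (d²=26860465.00)
P3 → Alpha (d²=21757525.00)
P4 → Alpha (d²=20281365.00)
P5 → Zeta (d²=4481233.00)
P6 → Lambda (d²=22316674.00)
P7 → Theta (d²=1744810.00)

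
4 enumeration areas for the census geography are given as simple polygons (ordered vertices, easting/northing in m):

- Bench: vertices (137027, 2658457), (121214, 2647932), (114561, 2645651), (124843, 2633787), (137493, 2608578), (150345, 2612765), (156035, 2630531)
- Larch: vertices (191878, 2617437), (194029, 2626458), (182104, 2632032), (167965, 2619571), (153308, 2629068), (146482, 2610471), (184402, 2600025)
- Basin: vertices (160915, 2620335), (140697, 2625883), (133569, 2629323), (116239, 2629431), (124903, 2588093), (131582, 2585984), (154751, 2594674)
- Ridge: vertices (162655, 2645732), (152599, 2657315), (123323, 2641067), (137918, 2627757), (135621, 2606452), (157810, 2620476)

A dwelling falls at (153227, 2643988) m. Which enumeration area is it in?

Cast a ray rightward from (153227, 2643988). For each polygon, the edges (by vertex number in listed order) whose endpoints lie on opposite sides of northing = 2643988, where each meets that height, and whether that is right or left of the point:
Bench: 3–4 at easting≈116002.2 (left), 7–1 at easting≈146875.4 (left) → 0 crossings.
Larch: no edge straddles that height → 0 crossings.
Basin: no edge straddles that height → 0 crossings.
Ridge: 2–3 at easting≈128586.1 (left), 6–1 at easting≈162320.4 (right) → 1 crossing.
Only Ridge has an odd count, so the point is inside Ridge.

Ridge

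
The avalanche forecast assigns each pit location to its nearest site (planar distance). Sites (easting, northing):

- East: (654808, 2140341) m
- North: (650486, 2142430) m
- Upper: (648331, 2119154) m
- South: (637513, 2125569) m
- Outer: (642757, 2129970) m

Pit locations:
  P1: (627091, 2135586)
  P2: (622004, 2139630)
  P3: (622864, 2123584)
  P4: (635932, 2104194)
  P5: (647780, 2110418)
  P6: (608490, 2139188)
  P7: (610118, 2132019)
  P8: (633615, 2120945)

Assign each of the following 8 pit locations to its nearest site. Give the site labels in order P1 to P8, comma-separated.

P1 → South (d²=208958373.00)
P2 → South (d²=438240802.00)
P3 → South (d²=218533426.00)
P4 → Upper (d²=377536801.00)
P5 → Upper (d²=76621297.00)
P6 → South (d²=1027811690.00)
P7 → South (d²=792088525.00)
P8 → South (d²=36575780.00)

South, South, South, Upper, Upper, South, South, South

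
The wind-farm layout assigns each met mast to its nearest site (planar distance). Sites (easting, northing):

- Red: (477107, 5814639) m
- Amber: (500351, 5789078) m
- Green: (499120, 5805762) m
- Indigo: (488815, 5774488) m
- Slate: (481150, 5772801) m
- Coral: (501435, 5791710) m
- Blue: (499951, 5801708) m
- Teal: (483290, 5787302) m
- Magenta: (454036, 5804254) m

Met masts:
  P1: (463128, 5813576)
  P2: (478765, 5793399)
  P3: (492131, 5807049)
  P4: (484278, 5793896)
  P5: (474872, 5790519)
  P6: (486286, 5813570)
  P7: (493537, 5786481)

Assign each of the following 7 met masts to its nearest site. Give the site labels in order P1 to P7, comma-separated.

P1 → Magenta (d²=169564148.00)
P2 → Teal (d²=57649034.00)
P3 → Green (d²=50502490.00)
P4 → Teal (d²=44456980.00)
P5 → Teal (d²=81211813.00)
P6 → Red (d²=85396802.00)
P7 → Amber (d²=53175005.00)

Magenta, Teal, Green, Teal, Teal, Red, Amber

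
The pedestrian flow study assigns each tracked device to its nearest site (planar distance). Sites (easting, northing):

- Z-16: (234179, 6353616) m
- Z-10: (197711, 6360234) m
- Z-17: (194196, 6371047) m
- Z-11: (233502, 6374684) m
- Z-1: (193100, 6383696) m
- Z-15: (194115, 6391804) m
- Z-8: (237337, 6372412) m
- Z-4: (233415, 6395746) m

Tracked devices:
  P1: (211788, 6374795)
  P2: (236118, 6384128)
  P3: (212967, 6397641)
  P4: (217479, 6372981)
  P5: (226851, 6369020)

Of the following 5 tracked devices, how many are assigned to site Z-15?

1

P1 → Z-17
P2 → Z-11
P3 → Z-15
P4 → Z-11
P5 → Z-11
1 of the 5 goes to Z-15.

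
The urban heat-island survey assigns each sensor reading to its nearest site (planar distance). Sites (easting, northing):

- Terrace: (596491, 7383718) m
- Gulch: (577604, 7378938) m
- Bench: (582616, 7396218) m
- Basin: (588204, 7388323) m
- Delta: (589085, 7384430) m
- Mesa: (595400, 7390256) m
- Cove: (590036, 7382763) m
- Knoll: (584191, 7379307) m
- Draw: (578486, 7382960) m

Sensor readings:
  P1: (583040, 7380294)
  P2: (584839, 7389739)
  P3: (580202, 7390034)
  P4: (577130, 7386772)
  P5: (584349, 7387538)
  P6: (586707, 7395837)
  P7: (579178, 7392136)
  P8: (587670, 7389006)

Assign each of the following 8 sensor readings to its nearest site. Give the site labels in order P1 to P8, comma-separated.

Knoll, Basin, Bench, Draw, Basin, Bench, Bench, Basin

P1 → Knoll (d²=2298970.00)
P2 → Basin (d²=13328281.00)
P3 → Bench (d²=44069252.00)
P4 → Draw (d²=16370080.00)
P5 → Basin (d²=15477250.00)
P6 → Bench (d²=16881442.00)
P7 → Bench (d²=28482568.00)
P8 → Basin (d²=751645.00)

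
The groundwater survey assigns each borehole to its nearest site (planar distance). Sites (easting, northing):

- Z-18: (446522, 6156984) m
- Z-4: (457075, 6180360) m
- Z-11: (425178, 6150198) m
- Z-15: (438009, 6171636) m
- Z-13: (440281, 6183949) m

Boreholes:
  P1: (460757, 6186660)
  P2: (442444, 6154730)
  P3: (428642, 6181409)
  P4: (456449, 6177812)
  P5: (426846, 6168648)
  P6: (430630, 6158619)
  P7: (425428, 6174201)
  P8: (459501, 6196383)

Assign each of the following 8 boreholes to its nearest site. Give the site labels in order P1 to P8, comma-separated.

P1 → Z-4 (d²=53247124.00)
P2 → Z-18 (d²=21710600.00)
P3 → Z-13 (d²=141917921.00)
P4 → Z-4 (d²=6884180.00)
P5 → Z-15 (d²=133540713.00)
P6 → Z-11 (d²=100637545.00)
P7 → Z-15 (d²=164860786.00)
P8 → Z-4 (d²=262622005.00)

Z-4, Z-18, Z-13, Z-4, Z-15, Z-11, Z-15, Z-4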